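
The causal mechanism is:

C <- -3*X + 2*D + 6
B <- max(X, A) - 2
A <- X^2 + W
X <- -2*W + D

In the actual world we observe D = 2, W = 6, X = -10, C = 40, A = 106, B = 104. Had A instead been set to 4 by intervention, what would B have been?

The intervention breaks the incoming arrows to A: A <- X^2 + W no longer applies, and A = 4.
X = -2*W + D  [with W=6, D=2]  = -10
B = max(X, A) - 2  [with X=-10, A=4]  = 2

2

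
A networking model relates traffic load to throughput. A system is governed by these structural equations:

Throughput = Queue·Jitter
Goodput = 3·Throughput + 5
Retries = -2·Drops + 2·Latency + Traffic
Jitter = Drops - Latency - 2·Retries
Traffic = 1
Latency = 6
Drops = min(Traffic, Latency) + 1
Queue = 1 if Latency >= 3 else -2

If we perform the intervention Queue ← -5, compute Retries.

do(Queue=-5) replaces the equation Queue = 1 if Latency >= 3 else -2 with the constant Queue = -5.
Retries is not downstream of the intervention, so its value is determined by the original equations.
Drops = min(Traffic, Latency) + 1  [with Traffic=1, Latency=6]  = 2
Retries = -2·Drops + 2·Latency + Traffic  [with Drops=2, Latency=6, Traffic=1]  = 9

9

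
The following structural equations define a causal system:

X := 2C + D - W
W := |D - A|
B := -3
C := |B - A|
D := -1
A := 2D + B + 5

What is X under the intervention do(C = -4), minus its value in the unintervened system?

Under do(C=-4), the mechanism C := |B - A| is discarded; C is fixed at -4.
A = 2D + B + 5  [with D=-1, B=-3]  = 0
W = |D - A|  [with D=-1, A=0]  = 1
X = 2C + D - W  [with C=-4, D=-1, W=1]  = -10
Without intervention: A = 2D + B + 5  [with D=-1, B=-3]  = 0; C = |B - A|  [with B=-3, A=0]  = 3; W = |D - A|  [with D=-1, A=0]  = 1; X = 2C + D - W  [with C=3, D=-1, W=1]  = 4.
Change = -10 − 4 = -14.

-14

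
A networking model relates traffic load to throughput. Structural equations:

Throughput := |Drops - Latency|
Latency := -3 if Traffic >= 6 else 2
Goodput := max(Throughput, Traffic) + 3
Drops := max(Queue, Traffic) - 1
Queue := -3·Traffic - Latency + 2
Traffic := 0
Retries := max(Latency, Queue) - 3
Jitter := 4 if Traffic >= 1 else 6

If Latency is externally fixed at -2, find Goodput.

8

do(Latency=-2) replaces the equation Latency := -3 if Traffic >= 6 else 2 with the constant Latency = -2.
Queue = -3·Traffic - Latency + 2  [with Traffic=0, Latency=-2]  = 4
Drops = max(Queue, Traffic) - 1  [with Queue=4, Traffic=0]  = 3
Throughput = |Drops - Latency|  [with Drops=3, Latency=-2]  = 5
Goodput = max(Throughput, Traffic) + 3  [with Throughput=5, Traffic=0]  = 8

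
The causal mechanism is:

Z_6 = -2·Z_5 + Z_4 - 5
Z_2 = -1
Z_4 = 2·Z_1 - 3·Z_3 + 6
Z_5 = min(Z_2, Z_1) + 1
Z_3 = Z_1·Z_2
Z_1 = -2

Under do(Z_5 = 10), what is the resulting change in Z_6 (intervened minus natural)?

The intervention breaks the incoming arrows to Z_5: Z_5 = min(Z_2, Z_1) + 1 no longer applies, and Z_5 = 10.
Z_3 = Z_1·Z_2  [with Z_1=-2, Z_2=-1]  = 2
Z_4 = 2·Z_1 - 3·Z_3 + 6  [with Z_1=-2, Z_3=2]  = -4
Z_6 = -2·Z_5 + Z_4 - 5  [with Z_5=10, Z_4=-4]  = -29
Without intervention: Z_3 = Z_1·Z_2  [with Z_1=-2, Z_2=-1]  = 2; Z_4 = 2·Z_1 - 3·Z_3 + 6  [with Z_1=-2, Z_3=2]  = -4; Z_5 = min(Z_2, Z_1) + 1  [with Z_2=-1, Z_1=-2]  = -1; Z_6 = -2·Z_5 + Z_4 - 5  [with Z_5=-1, Z_4=-4]  = -7.
Change = -29 − (-7) = -22.

-22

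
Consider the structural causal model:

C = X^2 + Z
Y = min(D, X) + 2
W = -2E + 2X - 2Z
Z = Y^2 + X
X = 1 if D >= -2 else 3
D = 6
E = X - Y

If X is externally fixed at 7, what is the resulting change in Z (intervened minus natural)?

do(X=7) replaces the equation X = 1 if D >= -2 else 3 with the constant X = 7.
Y = min(D, X) + 2  [with D=6, X=7]  = 8
Z = Y^2 + X  [with Y=8, X=7]  = 71
Without intervention: X = 1 if D >= -2 else 3  [with D=6]  = 1; Y = min(D, X) + 2  [with D=6, X=1]  = 3; Z = Y^2 + X  [with Y=3, X=1]  = 10.
Change = 71 − 10 = 61.

61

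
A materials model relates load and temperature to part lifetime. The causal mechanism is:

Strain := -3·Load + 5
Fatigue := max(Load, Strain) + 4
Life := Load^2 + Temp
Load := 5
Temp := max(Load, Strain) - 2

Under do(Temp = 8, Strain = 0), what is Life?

33

Setting Temp = 8, Strain = 0 by intervention discards those variables' equations.
Life = Load^2 + Temp  [with Load=5, Temp=8]  = 33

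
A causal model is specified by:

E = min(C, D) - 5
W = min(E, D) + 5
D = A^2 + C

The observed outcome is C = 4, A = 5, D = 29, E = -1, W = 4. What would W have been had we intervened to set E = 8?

13

Intervening sets E = 8 and removes its equation (E = min(C, D) - 5).
D = A^2 + C  [with A=5, C=4]  = 29
W = min(E, D) + 5  [with E=8, D=29]  = 13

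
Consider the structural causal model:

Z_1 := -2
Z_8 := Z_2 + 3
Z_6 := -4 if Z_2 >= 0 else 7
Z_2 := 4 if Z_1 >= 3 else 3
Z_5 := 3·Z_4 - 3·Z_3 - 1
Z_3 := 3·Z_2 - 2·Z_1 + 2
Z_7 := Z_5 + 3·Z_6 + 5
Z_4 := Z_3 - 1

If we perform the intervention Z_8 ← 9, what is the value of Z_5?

do(Z_8=9) replaces the equation Z_8 := Z_2 + 3 with the constant Z_8 = 9.
Z_5 is not downstream of the intervention, so its value is determined by the original equations.
Z_2 = 4 if Z_1 >= 3 else 3  [with Z_1=-2]  = 3
Z_3 = 3·Z_2 - 2·Z_1 + 2  [with Z_2=3, Z_1=-2]  = 15
Z_4 = Z_3 - 1  [with Z_3=15]  = 14
Z_5 = 3·Z_4 - 3·Z_3 - 1  [with Z_4=14, Z_3=15]  = -4

-4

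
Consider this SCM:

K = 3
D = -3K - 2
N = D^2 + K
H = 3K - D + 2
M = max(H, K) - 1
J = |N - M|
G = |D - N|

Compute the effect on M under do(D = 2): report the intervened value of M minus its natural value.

-13

do(D=2) replaces the equation D = -3K - 2 with the constant D = 2.
H = 3K - D + 2  [with K=3, D=2]  = 9
M = max(H, K) - 1  [with H=9, K=3]  = 8
Without intervention: D = -3K - 2  [with K=3]  = -11; H = 3K - D + 2  [with K=3, D=-11]  = 22; M = max(H, K) - 1  [with H=22, K=3]  = 21.
Change = 8 − 21 = -13.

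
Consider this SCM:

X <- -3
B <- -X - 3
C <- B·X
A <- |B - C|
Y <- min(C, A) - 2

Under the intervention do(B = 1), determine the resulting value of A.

4

Under do(B=1), the mechanism B <- -X - 3 is discarded; B is fixed at 1.
C = B·X  [with B=1, X=-3]  = -3
A = |B - C|  [with B=1, C=-3]  = 4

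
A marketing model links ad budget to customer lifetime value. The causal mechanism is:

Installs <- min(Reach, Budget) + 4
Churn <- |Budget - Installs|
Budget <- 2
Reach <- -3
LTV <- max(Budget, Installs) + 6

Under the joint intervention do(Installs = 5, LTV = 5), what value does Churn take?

3

The joint intervention fixes Installs = 5, LTV = 5, removing each variable's own equation.
Churn = |Budget - Installs|  [with Budget=2, Installs=5]  = 3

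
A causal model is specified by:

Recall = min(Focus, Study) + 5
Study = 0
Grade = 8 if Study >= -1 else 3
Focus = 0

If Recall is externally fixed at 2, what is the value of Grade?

The intervention breaks the incoming arrows to Recall: Recall = min(Focus, Study) + 5 no longer applies, and Recall = 2.
Grade is not downstream of the intervention, so its value is determined by the original equations.
Grade = 8 if Study >= -1 else 3  [with Study=0]  = 8

8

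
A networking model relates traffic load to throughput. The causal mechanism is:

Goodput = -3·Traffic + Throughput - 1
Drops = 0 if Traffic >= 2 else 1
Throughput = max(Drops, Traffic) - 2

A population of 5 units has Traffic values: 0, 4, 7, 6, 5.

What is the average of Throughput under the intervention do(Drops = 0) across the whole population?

Every unit gets Drops=0 under the intervention. Throughput values become -2, 2, 5, 4, 3; E[Throughput|do(Drops=0)] = 2.4.

2.4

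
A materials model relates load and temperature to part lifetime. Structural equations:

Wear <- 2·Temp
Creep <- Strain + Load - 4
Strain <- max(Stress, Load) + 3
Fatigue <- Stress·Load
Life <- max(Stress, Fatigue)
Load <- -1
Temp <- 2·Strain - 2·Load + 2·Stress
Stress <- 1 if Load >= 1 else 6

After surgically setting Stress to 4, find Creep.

2

do(Stress=4) replaces the equation Stress <- 1 if Load >= 1 else 6 with the constant Stress = 4.
Strain = max(Stress, Load) + 3  [with Stress=4, Load=-1]  = 7
Creep = Strain + Load - 4  [with Strain=7, Load=-1]  = 2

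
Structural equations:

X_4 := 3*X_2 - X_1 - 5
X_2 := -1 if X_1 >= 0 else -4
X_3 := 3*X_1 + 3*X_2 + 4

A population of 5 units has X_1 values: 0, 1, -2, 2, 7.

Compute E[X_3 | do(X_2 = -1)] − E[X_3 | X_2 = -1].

-2.7

Every unit gets X_2=-1 under the intervention. X_3 values become 1, 4, -5, 7, 22; E[X_3|do(X_2=-1)] = 5.8.
Observing X_2=-1 restricts to units where X_2's equation naturally yields -1: X_1 ∈ {0, 1, 2, 7}. In that subpopulation X_3 = 1, 4, 7, 22, mean 8.5.
Difference = 5.8 − 8.5 = -2.7.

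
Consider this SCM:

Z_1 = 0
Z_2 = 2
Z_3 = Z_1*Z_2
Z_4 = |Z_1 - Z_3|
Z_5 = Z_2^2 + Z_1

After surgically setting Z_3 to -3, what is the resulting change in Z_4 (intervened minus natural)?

3

The intervention breaks the incoming arrows to Z_3: Z_3 = Z_1*Z_2 no longer applies, and Z_3 = -3.
Z_4 = |Z_1 - Z_3|  [with Z_1=0, Z_3=-3]  = 3
Without intervention: Z_3 = Z_1*Z_2  [with Z_1=0, Z_2=2]  = 0; Z_4 = |Z_1 - Z_3|  [with Z_1=0, Z_3=0]  = 0.
Change = 3 − 0 = 3.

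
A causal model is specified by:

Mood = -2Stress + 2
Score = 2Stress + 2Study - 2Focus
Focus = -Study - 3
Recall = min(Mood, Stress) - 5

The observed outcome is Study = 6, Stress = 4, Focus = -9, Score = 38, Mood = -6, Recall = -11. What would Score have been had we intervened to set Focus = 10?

The intervention breaks the incoming arrows to Focus: Focus = -Study - 3 no longer applies, and Focus = 10.
Score = 2Stress + 2Study - 2Focus  [with Stress=4, Study=6, Focus=10]  = 0

0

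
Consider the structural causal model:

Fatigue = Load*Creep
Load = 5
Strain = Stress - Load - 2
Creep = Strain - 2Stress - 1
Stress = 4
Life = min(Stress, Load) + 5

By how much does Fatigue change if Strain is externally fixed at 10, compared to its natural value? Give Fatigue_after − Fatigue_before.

65

do(Strain=10) replaces the equation Strain = Stress - Load - 2 with the constant Strain = 10.
Creep = Strain - 2Stress - 1  [with Strain=10, Stress=4]  = 1
Fatigue = Load*Creep  [with Load=5, Creep=1]  = 5
Without intervention: Strain = Stress - Load - 2  [with Stress=4, Load=5]  = -3; Creep = Strain - 2Stress - 1  [with Strain=-3, Stress=4]  = -12; Fatigue = Load*Creep  [with Load=5, Creep=-12]  = -60.
Change = 5 − (-60) = 65.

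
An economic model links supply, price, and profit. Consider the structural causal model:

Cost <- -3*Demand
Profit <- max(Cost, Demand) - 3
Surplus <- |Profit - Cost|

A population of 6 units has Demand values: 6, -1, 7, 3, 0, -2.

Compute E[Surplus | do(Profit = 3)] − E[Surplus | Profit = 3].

Every unit gets Profit=3 under the intervention. Surplus values become 21, 0, 24, 12, 3, 3; E[Surplus|do(Profit=3)] = 10.5.
E[Surplus|Profit=3] averages over only the 2 units with Profit=3 (Demand = 6, -2): Surplus = 21, 3, mean 12.
Difference = 10.5 − 12 = -1.5.

-1.5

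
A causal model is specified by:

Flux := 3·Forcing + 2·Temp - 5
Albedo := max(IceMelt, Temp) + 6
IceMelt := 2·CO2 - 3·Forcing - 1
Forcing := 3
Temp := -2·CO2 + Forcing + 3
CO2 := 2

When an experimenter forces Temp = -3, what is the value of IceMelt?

The intervention breaks the incoming arrows to Temp: Temp := -2·CO2 + Forcing + 3 no longer applies, and Temp = -3.
IceMelt is not downstream of the intervention, so its value is determined by the original equations.
IceMelt = 2·CO2 - 3·Forcing - 1  [with CO2=2, Forcing=3]  = -6

-6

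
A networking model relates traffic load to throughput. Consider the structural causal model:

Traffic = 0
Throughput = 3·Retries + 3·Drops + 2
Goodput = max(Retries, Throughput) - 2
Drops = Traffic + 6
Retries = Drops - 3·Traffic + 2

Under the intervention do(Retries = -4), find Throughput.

The intervention breaks the incoming arrows to Retries: Retries = Drops - 3·Traffic + 2 no longer applies, and Retries = -4.
Drops = Traffic + 6  [with Traffic=0]  = 6
Throughput = 3·Retries + 3·Drops + 2  [with Retries=-4, Drops=6]  = 8

8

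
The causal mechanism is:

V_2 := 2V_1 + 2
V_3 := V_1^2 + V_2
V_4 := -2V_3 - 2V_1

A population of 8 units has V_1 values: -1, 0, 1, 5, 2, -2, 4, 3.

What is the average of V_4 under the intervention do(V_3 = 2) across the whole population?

-7

Every unit gets V_3=2 under the intervention. V_4 values become -2, -4, -6, -14, -8, 0, -12, -10; E[V_4|do(V_3=2)] = -7.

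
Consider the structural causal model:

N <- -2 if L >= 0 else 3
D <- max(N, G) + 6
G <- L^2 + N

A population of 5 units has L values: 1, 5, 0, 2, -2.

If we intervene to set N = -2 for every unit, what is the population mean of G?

do(N=-2) breaks N's dependence on L. With N=-2 fixed, G across the units is -1, 23, -2, 2, 2, mean 4.8.

4.8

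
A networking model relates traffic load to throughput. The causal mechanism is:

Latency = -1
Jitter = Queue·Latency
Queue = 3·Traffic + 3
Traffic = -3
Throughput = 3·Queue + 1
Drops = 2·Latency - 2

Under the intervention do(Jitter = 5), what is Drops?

-4

The intervention breaks the incoming arrows to Jitter: Jitter = Queue·Latency no longer applies, and Jitter = 5.
Since Drops is not a descendant of the intervened variable, it is unaffected.
Drops = 2·Latency - 2  [with Latency=-1]  = -4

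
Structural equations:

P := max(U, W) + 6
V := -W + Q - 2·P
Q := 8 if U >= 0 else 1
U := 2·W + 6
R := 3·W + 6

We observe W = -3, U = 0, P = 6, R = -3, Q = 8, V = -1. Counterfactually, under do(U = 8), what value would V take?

Under do(U=8), the mechanism U := 2·W + 6 is discarded; U is fixed at 8.
P = max(U, W) + 6  [with U=8, W=-3]  = 14
Q = 8 if U >= 0 else 1  [with U=8]  = 8
V = -W + Q - 2·P  [with W=-3, Q=8, P=14]  = -17

-17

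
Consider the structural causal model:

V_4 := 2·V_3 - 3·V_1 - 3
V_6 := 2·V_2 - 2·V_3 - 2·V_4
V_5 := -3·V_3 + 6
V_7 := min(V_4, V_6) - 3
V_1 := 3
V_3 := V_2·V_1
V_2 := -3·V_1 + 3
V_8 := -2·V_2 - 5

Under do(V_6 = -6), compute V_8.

Intervening sets V_6 = -6 and removes its equation (V_6 := 2·V_2 - 2·V_3 - 2·V_4).
V_8 is not downstream of the intervention, so its value is determined by the original equations.
V_2 = -3·V_1 + 3  [with V_1=3]  = -6
V_8 = -2·V_2 - 5  [with V_2=-6]  = 7

7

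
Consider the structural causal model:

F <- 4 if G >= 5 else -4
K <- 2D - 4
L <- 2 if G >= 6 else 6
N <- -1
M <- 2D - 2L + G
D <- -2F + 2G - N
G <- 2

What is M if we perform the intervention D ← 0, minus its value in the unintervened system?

-26

The intervention breaks the incoming arrows to D: D <- -2F + 2G - N no longer applies, and D = 0.
L = 2 if G >= 6 else 6  [with G=2]  = 6
M = 2D - 2L + G  [with D=0, L=6, G=2]  = -10
Without intervention: L = 2 if G >= 6 else 6  [with G=2]  = 6; F = 4 if G >= 5 else -4  [with G=2]  = -4; D = -2F + 2G - N  [with F=-4, G=2, N=-1]  = 13; M = 2D - 2L + G  [with D=13, L=6, G=2]  = 16.
Change = -10 − 16 = -26.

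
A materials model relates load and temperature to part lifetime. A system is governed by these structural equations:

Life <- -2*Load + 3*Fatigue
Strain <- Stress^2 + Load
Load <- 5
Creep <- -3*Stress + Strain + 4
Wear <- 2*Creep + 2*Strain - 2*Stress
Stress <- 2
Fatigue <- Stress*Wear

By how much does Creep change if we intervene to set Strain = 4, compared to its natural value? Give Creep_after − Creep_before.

The intervention breaks the incoming arrows to Strain: Strain <- Stress^2 + Load no longer applies, and Strain = 4.
Creep = -3*Stress + Strain + 4  [with Stress=2, Strain=4]  = 2
Without intervention: Strain = Stress^2 + Load  [with Stress=2, Load=5]  = 9; Creep = -3*Stress + Strain + 4  [with Stress=2, Strain=9]  = 7.
Change = 2 − 7 = -5.

-5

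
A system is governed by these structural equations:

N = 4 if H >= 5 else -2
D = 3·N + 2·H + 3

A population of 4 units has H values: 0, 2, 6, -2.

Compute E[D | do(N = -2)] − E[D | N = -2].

3

do(N=-2) breaks N's dependence on H. With N=-2 fixed, D across the units is -3, 1, 9, -7, mean 0.
Observing N=-2 restricts to units where N's equation naturally yields -2: H ∈ {0, 2, -2}. In that subpopulation D = -3, 1, -7, mean -3.
Difference = 0 − (-3) = 3.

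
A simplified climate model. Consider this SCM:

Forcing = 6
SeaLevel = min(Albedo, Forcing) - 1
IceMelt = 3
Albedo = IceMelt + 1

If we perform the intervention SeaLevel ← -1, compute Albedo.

Under do(SeaLevel=-1), the mechanism SeaLevel = min(Albedo, Forcing) - 1 is discarded; SeaLevel is fixed at -1.
Since Albedo is not a descendant of the intervened variable, it is unaffected.
Albedo = IceMelt + 1  [with IceMelt=3]  = 4

4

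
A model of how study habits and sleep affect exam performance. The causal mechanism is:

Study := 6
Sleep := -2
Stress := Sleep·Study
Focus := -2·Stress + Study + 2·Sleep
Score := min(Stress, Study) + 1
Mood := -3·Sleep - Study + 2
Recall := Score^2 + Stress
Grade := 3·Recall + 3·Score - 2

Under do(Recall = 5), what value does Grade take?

-20

do(Recall=5) replaces the equation Recall := Score^2 + Stress with the constant Recall = 5.
Stress = Sleep·Study  [with Sleep=-2, Study=6]  = -12
Score = min(Stress, Study) + 1  [with Stress=-12, Study=6]  = -11
Grade = 3·Recall + 3·Score - 2  [with Recall=5, Score=-11]  = -20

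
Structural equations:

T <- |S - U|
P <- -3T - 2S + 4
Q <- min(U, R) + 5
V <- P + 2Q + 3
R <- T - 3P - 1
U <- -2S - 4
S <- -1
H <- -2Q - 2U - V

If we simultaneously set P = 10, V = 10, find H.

Setting P = 10, V = 10 by intervention discards those variables' equations.
U = -2S - 4  [with S=-1]  = -2
T = |S - U|  [with S=-1, U=-2]  = 1
R = T - 3P - 1  [with T=1, P=10]  = -30
Q = min(U, R) + 5  [with U=-2, R=-30]  = -25
H = -2Q - 2U - V  [with Q=-25, U=-2, V=10]  = 44

44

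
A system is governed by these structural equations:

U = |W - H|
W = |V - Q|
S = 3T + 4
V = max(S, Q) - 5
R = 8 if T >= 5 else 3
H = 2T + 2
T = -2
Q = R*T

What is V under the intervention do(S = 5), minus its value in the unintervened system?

7

Under do(S=5), the mechanism S = 3T + 4 is discarded; S is fixed at 5.
R = 8 if T >= 5 else 3  [with T=-2]  = 3
Q = R*T  [with R=3, T=-2]  = -6
V = max(S, Q) - 5  [with S=5, Q=-6]  = 0
Without intervention: S = 3T + 4  [with T=-2]  = -2; R = 8 if T >= 5 else 3  [with T=-2]  = 3; Q = R*T  [with R=3, T=-2]  = -6; V = max(S, Q) - 5  [with S=-2, Q=-6]  = -7.
Change = 0 − (-7) = 7.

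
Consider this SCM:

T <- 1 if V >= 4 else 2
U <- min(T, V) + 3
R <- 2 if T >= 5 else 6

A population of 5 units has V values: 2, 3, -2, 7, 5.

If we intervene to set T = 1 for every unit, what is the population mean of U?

3.4

do(T=1) breaks T's dependence on V. With T=1 fixed, U across the units is 4, 4, 1, 4, 4, mean 3.4.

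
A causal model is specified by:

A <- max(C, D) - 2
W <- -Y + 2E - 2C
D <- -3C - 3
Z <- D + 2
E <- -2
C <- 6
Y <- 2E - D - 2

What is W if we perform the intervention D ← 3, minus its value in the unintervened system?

do(D=3) replaces the equation D <- -3C - 3 with the constant D = 3.
Y = 2E - D - 2  [with E=-2, D=3]  = -9
W = -Y + 2E - 2C  [with Y=-9, E=-2, C=6]  = -7
Without intervention: D = -3C - 3  [with C=6]  = -21; Y = 2E - D - 2  [with E=-2, D=-21]  = 15; W = -Y + 2E - 2C  [with Y=15, E=-2, C=6]  = -31.
Change = -7 − (-31) = 24.

24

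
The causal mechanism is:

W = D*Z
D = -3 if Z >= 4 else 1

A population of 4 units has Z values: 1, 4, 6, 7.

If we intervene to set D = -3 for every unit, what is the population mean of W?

Under do(D=-3), D's equation is replaced by D=-3 for every unit. Per-unit W: -3, -12, -18, -21. Mean = -13.5.

-13.5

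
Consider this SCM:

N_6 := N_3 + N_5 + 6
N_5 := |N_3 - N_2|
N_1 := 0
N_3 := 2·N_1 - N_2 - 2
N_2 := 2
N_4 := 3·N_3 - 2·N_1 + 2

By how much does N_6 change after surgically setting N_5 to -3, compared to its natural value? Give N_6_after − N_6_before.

-9

The intervention breaks the incoming arrows to N_5: N_5 := |N_3 - N_2| no longer applies, and N_5 = -3.
N_3 = 2·N_1 - N_2 - 2  [with N_1=0, N_2=2]  = -4
N_6 = N_3 + N_5 + 6  [with N_3=-4, N_5=-3]  = -1
Without intervention: N_3 = 2·N_1 - N_2 - 2  [with N_1=0, N_2=2]  = -4; N_5 = |N_3 - N_2|  [with N_3=-4, N_2=2]  = 6; N_6 = N_3 + N_5 + 6  [with N_3=-4, N_5=6]  = 8.
Change = -1 − 8 = -9.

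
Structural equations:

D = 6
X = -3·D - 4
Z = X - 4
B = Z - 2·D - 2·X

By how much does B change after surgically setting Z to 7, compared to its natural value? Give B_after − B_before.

33

The intervention breaks the incoming arrows to Z: Z = X - 4 no longer applies, and Z = 7.
X = -3·D - 4  [with D=6]  = -22
B = Z - 2·D - 2·X  [with Z=7, D=6, X=-22]  = 39
Without intervention: X = -3·D - 4  [with D=6]  = -22; Z = X - 4  [with X=-22]  = -26; B = Z - 2·D - 2·X  [with Z=-26, D=6, X=-22]  = 6.
Change = 39 − 6 = 33.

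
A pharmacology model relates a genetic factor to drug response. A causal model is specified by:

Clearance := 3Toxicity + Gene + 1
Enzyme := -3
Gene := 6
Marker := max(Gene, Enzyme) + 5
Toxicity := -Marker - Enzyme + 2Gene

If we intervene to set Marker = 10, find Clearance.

22

do(Marker=10) replaces the equation Marker := max(Gene, Enzyme) + 5 with the constant Marker = 10.
Toxicity = -Marker - Enzyme + 2Gene  [with Marker=10, Enzyme=-3, Gene=6]  = 5
Clearance = 3Toxicity + Gene + 1  [with Toxicity=5, Gene=6]  = 22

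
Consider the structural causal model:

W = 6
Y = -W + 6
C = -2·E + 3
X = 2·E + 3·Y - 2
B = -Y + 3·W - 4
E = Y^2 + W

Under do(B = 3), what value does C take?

Under do(B=3), the mechanism B = -Y + 3·W - 4 is discarded; B is fixed at 3.
Since C is not a descendant of the intervened variable, it is unaffected.
Y = -W + 6  [with W=6]  = 0
E = Y^2 + W  [with Y=0, W=6]  = 6
C = -2·E + 3  [with E=6]  = -9

-9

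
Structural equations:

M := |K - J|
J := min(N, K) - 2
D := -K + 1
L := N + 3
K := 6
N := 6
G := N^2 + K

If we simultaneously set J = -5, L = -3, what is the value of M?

11

Under do(J = -5, L = -3), each intervened variable's structural equation is replaced by its fixed value.
M = |K - J|  [with K=6, J=-5]  = 11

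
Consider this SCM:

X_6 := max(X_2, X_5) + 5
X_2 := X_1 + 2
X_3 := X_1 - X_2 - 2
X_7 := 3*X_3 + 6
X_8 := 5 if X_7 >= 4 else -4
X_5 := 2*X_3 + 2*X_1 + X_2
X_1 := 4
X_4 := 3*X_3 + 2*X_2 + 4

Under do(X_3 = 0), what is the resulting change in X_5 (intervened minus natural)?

8

do(X_3=0) replaces the equation X_3 := X_1 - X_2 - 2 with the constant X_3 = 0.
X_2 = X_1 + 2  [with X_1=4]  = 6
X_5 = 2*X_3 + 2*X_1 + X_2  [with X_3=0, X_1=4, X_2=6]  = 14
Without intervention: X_2 = X_1 + 2  [with X_1=4]  = 6; X_3 = X_1 - X_2 - 2  [with X_1=4, X_2=6]  = -4; X_5 = 2*X_3 + 2*X_1 + X_2  [with X_3=-4, X_1=4, X_2=6]  = 6.
Change = 14 − 6 = 8.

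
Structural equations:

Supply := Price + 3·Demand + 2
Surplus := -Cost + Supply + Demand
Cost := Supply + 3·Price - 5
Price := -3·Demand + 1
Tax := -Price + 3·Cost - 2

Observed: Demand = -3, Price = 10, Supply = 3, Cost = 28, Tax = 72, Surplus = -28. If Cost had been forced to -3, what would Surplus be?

Under do(Cost=-3), the mechanism Cost := Supply + 3·Price - 5 is discarded; Cost is fixed at -3.
Price = -3·Demand + 1  [with Demand=-3]  = 10
Supply = Price + 3·Demand + 2  [with Price=10, Demand=-3]  = 3
Surplus = -Cost + Supply + Demand  [with Cost=-3, Supply=3, Demand=-3]  = 3

3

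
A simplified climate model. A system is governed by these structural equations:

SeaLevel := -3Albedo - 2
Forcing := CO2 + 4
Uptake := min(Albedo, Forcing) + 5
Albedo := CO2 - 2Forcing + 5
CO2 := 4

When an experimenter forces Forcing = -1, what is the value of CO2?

4

Under do(Forcing=-1), the mechanism Forcing := CO2 + 4 is discarded; Forcing is fixed at -1.
CO2 is not downstream of the intervention, so its value is determined by the original equations.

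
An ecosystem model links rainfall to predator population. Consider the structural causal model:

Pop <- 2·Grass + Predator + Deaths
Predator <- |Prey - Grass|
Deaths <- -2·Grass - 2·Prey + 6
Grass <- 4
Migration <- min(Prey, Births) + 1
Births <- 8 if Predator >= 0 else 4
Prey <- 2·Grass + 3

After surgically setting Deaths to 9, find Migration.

The intervention breaks the incoming arrows to Deaths: Deaths <- -2·Grass - 2·Prey + 6 no longer applies, and Deaths = 9.
Since Migration is not a descendant of the intervened variable, it is unaffected.
Prey = 2·Grass + 3  [with Grass=4]  = 11
Predator = |Prey - Grass|  [with Prey=11, Grass=4]  = 7
Births = 8 if Predator >= 0 else 4  [with Predator=7]  = 8
Migration = min(Prey, Births) + 1  [with Prey=11, Births=8]  = 9

9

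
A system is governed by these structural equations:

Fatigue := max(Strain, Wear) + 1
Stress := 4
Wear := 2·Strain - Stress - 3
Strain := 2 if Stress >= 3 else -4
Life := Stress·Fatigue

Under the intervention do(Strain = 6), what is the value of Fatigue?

7

Under do(Strain=6), the mechanism Strain := 2 if Stress >= 3 else -4 is discarded; Strain is fixed at 6.
Wear = 2·Strain - Stress - 3  [with Strain=6, Stress=4]  = 5
Fatigue = max(Strain, Wear) + 1  [with Strain=6, Wear=5]  = 7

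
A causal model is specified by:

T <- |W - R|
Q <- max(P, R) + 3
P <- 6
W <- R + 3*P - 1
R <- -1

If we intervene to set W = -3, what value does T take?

Intervening sets W = -3 and removes its equation (W <- R + 3*P - 1).
T = |W - R|  [with W=-3, R=-1]  = 2

2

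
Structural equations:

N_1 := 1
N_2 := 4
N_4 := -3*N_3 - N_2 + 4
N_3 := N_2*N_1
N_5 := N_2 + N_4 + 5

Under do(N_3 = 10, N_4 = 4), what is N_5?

Setting N_3 = 10, N_4 = 4 by intervention discards those variables' equations.
N_5 = N_2 + N_4 + 5  [with N_2=4, N_4=4]  = 13

13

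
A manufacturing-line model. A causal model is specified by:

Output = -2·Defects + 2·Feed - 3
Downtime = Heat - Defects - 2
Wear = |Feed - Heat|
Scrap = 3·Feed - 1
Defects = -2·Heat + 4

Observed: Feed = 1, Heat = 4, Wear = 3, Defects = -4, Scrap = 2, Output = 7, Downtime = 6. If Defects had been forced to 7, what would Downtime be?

-5

The intervention breaks the incoming arrows to Defects: Defects = -2·Heat + 4 no longer applies, and Defects = 7.
Downtime = Heat - Defects - 2  [with Heat=4, Defects=7]  = -5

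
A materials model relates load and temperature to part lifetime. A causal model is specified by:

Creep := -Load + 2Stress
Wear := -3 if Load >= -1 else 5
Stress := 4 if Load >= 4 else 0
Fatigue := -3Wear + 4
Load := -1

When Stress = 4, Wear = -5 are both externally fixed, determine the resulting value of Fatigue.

19

Setting Stress = 4, Wear = -5 by intervention discards those variables' equations.
Fatigue = -3Wear + 4  [with Wear=-5]  = 19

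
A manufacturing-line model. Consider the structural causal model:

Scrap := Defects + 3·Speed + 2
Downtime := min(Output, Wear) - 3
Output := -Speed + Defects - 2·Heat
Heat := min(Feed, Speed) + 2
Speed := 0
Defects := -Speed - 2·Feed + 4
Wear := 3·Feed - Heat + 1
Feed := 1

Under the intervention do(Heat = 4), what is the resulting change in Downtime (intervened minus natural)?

-4

The intervention breaks the incoming arrows to Heat: Heat := min(Feed, Speed) + 2 no longer applies, and Heat = 4.
Wear = 3·Feed - Heat + 1  [with Feed=1, Heat=4]  = 0
Defects = -Speed - 2·Feed + 4  [with Speed=0, Feed=1]  = 2
Output = -Speed + Defects - 2·Heat  [with Speed=0, Defects=2, Heat=4]  = -6
Downtime = min(Output, Wear) - 3  [with Output=-6, Wear=0]  = -9
Without intervention: Heat = min(Feed, Speed) + 2  [with Feed=1, Speed=0]  = 2; Wear = 3·Feed - Heat + 1  [with Feed=1, Heat=2]  = 2; Defects = -Speed - 2·Feed + 4  [with Speed=0, Feed=1]  = 2; Output = -Speed + Defects - 2·Heat  [with Speed=0, Defects=2, Heat=2]  = -2; Downtime = min(Output, Wear) - 3  [with Output=-2, Wear=2]  = -5.
Change = -9 − (-5) = -4.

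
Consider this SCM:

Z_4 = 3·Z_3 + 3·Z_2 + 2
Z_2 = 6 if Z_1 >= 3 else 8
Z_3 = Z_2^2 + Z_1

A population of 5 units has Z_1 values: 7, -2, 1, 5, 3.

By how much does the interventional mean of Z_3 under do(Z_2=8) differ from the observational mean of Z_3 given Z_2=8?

3.3

Every unit gets Z_2=8 under the intervention. Z_3 values become 71, 62, 65, 69, 67; E[Z_3|do(Z_2=8)] = 66.8.
E[Z_3|Z_2=8] averages over only the 2 units with Z_2=8 (Z_1 = -2, 1): Z_3 = 62, 65, mean 63.5.
Difference = 66.8 − 63.5 = 3.3.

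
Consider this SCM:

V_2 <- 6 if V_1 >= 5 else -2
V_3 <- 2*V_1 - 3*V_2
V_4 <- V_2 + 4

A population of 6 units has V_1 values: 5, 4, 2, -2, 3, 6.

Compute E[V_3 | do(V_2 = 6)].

-12

Under do(V_2=6), V_2's equation is replaced by V_2=6 for every unit. Per-unit V_3: -8, -10, -14, -22, -12, -6. Mean = -12.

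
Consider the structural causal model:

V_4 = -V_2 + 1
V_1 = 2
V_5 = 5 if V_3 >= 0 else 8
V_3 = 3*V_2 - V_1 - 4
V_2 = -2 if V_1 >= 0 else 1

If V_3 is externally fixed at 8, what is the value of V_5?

do(V_3=8) replaces the equation V_3 = 3*V_2 - V_1 - 4 with the constant V_3 = 8.
V_5 = 5 if V_3 >= 0 else 8  [with V_3=8]  = 5

5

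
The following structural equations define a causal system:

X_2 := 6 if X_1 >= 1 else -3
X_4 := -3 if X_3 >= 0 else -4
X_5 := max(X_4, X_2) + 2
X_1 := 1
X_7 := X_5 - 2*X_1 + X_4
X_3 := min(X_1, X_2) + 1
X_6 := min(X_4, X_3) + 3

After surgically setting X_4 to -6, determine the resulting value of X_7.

0

The intervention breaks the incoming arrows to X_4: X_4 := -3 if X_3 >= 0 else -4 no longer applies, and X_4 = -6.
X_2 = 6 if X_1 >= 1 else -3  [with X_1=1]  = 6
X_5 = max(X_4, X_2) + 2  [with X_4=-6, X_2=6]  = 8
X_7 = X_5 - 2*X_1 + X_4  [with X_5=8, X_1=1, X_4=-6]  = 0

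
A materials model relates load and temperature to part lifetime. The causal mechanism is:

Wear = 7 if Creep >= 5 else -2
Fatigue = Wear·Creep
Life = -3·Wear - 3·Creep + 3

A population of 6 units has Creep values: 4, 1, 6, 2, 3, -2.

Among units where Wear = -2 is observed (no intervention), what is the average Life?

E[Life|Wear=-2] averages over only the 5 units with Wear=-2 (Creep = 4, 1, 2, 3, -2): Life = -3, 6, 3, 0, 15, mean 4.2.

4.2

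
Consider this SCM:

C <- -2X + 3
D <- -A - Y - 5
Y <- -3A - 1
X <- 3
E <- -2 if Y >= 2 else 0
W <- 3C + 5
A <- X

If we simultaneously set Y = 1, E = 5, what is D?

-9

Under do(Y = 1, E = 5), each intervened variable's structural equation is replaced by its fixed value.
A = X  [with X=3]  = 3
D = -A - Y - 5  [with A=3, Y=1]  = -9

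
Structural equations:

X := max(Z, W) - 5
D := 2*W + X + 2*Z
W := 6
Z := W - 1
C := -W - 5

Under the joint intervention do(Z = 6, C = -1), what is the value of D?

The joint intervention fixes Z = 6, C = -1, removing each variable's own equation.
X = max(Z, W) - 5  [with Z=6, W=6]  = 1
D = 2*W + X + 2*Z  [with W=6, X=1, Z=6]  = 25

25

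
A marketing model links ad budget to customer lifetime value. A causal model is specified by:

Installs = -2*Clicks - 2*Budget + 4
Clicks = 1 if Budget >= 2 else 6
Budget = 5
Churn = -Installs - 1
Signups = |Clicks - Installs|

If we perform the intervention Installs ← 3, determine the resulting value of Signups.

2

The intervention breaks the incoming arrows to Installs: Installs = -2*Clicks - 2*Budget + 4 no longer applies, and Installs = 3.
Clicks = 1 if Budget >= 2 else 6  [with Budget=5]  = 1
Signups = |Clicks - Installs|  [with Clicks=1, Installs=3]  = 2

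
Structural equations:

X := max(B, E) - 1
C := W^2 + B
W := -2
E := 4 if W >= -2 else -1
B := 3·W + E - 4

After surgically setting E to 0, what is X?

do(E=0) replaces the equation E := 4 if W >= -2 else -1 with the constant E = 0.
B = 3·W + E - 4  [with W=-2, E=0]  = -10
X = max(B, E) - 1  [with B=-10, E=0]  = -1

-1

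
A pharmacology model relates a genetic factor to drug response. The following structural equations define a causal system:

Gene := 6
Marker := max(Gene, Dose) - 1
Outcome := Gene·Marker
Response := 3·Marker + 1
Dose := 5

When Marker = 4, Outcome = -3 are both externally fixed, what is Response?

The joint intervention fixes Marker = 4, Outcome = -3, removing each variable's own equation.
Response = 3·Marker + 1  [with Marker=4]  = 13

13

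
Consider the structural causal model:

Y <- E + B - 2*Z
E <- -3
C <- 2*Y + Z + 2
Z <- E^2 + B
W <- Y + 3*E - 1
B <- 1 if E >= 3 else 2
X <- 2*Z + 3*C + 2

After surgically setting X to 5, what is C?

-33

do(X=5) replaces the equation X <- 2*Z + 3*C + 2 with the constant X = 5.
Since C is not a descendant of the intervened variable, it is unaffected.
B = 1 if E >= 3 else 2  [with E=-3]  = 2
Z = E^2 + B  [with E=-3, B=2]  = 11
Y = E + B - 2*Z  [with E=-3, B=2, Z=11]  = -23
C = 2*Y + Z + 2  [with Y=-23, Z=11]  = -33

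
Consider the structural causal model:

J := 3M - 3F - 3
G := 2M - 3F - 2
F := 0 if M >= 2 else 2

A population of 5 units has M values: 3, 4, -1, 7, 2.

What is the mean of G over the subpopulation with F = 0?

Observing F=0 restricts to units where F's equation naturally yields 0: M ∈ {3, 4, 7, 2}. In that subpopulation G = 4, 6, 12, 2, mean 6.

6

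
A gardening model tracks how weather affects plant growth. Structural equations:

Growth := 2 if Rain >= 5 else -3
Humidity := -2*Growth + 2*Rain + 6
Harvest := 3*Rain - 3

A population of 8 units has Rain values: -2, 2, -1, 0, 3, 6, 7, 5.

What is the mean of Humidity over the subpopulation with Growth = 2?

E[Humidity|Growth=2] averages over only the 3 units with Growth=2 (Rain = 6, 7, 5): Humidity = 14, 16, 12, mean 14.

14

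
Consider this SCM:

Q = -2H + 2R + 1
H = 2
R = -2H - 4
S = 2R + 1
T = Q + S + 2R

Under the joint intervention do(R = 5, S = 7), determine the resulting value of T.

24

Setting R = 5, S = 7 by intervention discards those variables' equations.
Q = -2H + 2R + 1  [with H=2, R=5]  = 7
T = Q + S + 2R  [with Q=7, S=7, R=5]  = 24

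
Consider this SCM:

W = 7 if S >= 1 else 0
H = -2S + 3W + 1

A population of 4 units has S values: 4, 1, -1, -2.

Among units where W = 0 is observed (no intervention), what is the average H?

Conditioning on W=0 selects the 2 unit(s) with S ∈ {-1, -2}. Their H values: 3, 5. Mean = 4.

4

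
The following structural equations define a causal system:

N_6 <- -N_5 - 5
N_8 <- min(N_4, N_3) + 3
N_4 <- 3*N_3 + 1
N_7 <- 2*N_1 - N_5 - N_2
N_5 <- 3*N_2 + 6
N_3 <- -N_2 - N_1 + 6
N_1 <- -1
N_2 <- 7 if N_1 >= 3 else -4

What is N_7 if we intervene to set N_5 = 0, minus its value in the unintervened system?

Under do(N_5=0), the mechanism N_5 <- 3*N_2 + 6 is discarded; N_5 is fixed at 0.
N_2 = 7 if N_1 >= 3 else -4  [with N_1=-1]  = -4
N_7 = 2*N_1 - N_5 - N_2  [with N_1=-1, N_5=0, N_2=-4]  = 2
Without intervention: N_2 = 7 if N_1 >= 3 else -4  [with N_1=-1]  = -4; N_5 = 3*N_2 + 6  [with N_2=-4]  = -6; N_7 = 2*N_1 - N_5 - N_2  [with N_1=-1, N_5=-6, N_2=-4]  = 8.
Change = 2 − 8 = -6.

-6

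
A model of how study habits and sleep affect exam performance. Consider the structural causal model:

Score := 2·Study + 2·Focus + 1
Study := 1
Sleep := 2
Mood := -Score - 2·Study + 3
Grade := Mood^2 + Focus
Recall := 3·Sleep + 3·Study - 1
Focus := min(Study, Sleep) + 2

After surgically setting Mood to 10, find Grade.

Under do(Mood=10), the mechanism Mood := -Score - 2·Study + 3 is discarded; Mood is fixed at 10.
Focus = min(Study, Sleep) + 2  [with Study=1, Sleep=2]  = 3
Grade = Mood^2 + Focus  [with Mood=10, Focus=3]  = 103

103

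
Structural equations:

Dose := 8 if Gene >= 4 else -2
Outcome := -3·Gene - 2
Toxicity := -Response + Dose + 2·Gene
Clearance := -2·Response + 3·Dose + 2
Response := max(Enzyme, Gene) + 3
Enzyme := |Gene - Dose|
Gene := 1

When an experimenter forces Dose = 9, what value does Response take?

Under do(Dose=9), the mechanism Dose := 8 if Gene >= 4 else -2 is discarded; Dose is fixed at 9.
Enzyme = |Gene - Dose|  [with Gene=1, Dose=9]  = 8
Response = max(Enzyme, Gene) + 3  [with Enzyme=8, Gene=1]  = 11

11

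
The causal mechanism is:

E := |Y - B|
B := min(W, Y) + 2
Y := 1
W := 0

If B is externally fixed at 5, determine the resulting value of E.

4

The intervention breaks the incoming arrows to B: B := min(W, Y) + 2 no longer applies, and B = 5.
E = |Y - B|  [with Y=1, B=5]  = 4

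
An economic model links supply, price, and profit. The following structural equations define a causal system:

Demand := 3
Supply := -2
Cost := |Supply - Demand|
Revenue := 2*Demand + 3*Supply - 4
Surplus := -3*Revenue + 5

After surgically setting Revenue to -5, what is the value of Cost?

5

Under do(Revenue=-5), the mechanism Revenue := 2*Demand + 3*Supply - 4 is discarded; Revenue is fixed at -5.
Since Cost is not a descendant of the intervened variable, it is unaffected.
Cost = |Supply - Demand|  [with Supply=-2, Demand=3]  = 5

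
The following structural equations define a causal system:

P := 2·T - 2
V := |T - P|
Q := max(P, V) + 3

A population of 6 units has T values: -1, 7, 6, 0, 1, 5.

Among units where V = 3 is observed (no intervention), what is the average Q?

Conditioning on V=3 selects the 2 unit(s) with T ∈ {-1, 5}. Their Q values: 6, 11. Mean = 8.5.

8.5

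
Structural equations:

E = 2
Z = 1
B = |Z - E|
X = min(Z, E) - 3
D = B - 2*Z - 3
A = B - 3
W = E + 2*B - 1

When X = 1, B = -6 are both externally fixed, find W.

Setting X = 1, B = -6 by intervention discards those variables' equations.
W = E + 2*B - 1  [with E=2, B=-6]  = -11

-11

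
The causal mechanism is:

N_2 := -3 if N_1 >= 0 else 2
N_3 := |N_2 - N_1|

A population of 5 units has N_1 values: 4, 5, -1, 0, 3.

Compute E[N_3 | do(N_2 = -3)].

5.2

The intervention sets N_2=-3 in all 5 units regardless of N_1. Recomputing N_3 per unit gives 7, 8, 2, 3, 6; average 5.2.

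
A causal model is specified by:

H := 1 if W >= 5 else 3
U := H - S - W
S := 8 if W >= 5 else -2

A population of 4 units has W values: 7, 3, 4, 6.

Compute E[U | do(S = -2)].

-1

do(S=-2) breaks S's dependence on W. With S=-2 fixed, U across the units is -4, 2, 1, -3, mean -1.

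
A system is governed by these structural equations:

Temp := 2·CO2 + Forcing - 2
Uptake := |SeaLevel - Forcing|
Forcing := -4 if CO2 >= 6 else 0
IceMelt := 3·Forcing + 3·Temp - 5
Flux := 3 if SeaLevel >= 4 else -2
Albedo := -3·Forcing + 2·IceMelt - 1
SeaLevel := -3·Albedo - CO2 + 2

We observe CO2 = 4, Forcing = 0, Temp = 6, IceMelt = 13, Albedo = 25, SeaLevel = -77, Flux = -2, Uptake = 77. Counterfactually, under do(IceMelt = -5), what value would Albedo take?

Intervening sets IceMelt = -5 and removes its equation (IceMelt := 3·Forcing + 3·Temp - 5).
Forcing = -4 if CO2 >= 6 else 0  [with CO2=4]  = 0
Albedo = -3·Forcing + 2·IceMelt - 1  [with Forcing=0, IceMelt=-5]  = -11

-11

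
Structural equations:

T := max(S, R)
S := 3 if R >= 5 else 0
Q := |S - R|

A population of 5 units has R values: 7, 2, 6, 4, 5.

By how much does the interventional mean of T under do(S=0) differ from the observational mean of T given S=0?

1.8

The intervention sets S=0 in all 5 units regardless of R. Recomputing T per unit gives 7, 2, 6, 4, 5; average 4.8.
Observing S=0 restricts to units where S's equation naturally yields 0: R ∈ {2, 4}. In that subpopulation T = 2, 4, mean 3.
Difference = 4.8 − 3 = 1.8.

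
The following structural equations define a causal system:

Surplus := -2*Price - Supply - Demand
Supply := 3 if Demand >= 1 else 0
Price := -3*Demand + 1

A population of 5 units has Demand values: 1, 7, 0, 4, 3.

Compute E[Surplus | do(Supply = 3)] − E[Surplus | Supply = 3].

-3.75

Under do(Supply=3), Supply's equation is replaced by Supply=3 for every unit. Per-unit Surplus: 0, 30, -5, 15, 10. Mean = 10.
Conditioning on Supply=3 selects the 4 unit(s) with Demand ∈ {1, 7, 4, 3}. Their Surplus values: 0, 30, 15, 10. Mean = 13.75.
Difference = 10 − 13.75 = -3.75.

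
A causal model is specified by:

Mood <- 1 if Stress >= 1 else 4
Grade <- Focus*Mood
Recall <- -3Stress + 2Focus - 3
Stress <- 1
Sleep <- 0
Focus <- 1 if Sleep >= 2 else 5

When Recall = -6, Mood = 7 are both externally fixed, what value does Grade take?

Setting Recall = -6, Mood = 7 by intervention discards those variables' equations.
Focus = 1 if Sleep >= 2 else 5  [with Sleep=0]  = 5
Grade = Focus*Mood  [with Focus=5, Mood=7]  = 35

35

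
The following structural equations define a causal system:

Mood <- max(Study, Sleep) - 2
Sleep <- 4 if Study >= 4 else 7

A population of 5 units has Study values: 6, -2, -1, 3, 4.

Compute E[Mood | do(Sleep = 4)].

2.4

Under do(Sleep=4), Sleep's equation is replaced by Sleep=4 for every unit. Per-unit Mood: 4, 2, 2, 2, 2. Mean = 2.4.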